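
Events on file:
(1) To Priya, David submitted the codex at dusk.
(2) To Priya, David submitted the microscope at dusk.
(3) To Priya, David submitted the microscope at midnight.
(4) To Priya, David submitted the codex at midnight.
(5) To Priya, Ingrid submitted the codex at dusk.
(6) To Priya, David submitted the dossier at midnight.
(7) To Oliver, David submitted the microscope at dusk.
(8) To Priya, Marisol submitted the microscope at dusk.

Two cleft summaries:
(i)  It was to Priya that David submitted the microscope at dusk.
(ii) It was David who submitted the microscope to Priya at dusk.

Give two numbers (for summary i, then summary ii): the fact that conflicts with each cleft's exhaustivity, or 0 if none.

7, 8

(i): focus "Priya". Looking for agent = David, thing = the microscope, setting = at dusk with some other recipient — fact (7) has Oliver there. Refuted.
(ii): focus "David". Looking for thing = the microscope, recipient = Priya, setting = at dusk with some other agent — fact (8) has Marisol there. Refuted.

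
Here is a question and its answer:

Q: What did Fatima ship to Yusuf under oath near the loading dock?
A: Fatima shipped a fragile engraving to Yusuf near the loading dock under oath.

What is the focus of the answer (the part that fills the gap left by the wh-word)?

The wh-word "what" asks about the direct object.
In the answer, "Fatima", "to Yusuf", "under oath" and "near the loading dock" are given — repeated from the question.
The constituent filling the direct object gap is "a fragile engraving"; that is the focus and would carry nuclear stress.

a fragile engraving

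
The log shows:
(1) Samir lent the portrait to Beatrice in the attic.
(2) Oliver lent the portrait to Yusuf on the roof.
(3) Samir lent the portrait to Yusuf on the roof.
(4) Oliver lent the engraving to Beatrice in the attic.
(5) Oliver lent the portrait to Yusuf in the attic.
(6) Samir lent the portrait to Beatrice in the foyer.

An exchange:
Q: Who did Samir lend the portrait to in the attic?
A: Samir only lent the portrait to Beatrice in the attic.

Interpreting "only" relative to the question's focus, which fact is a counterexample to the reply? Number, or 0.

0

The question "Who did ... to ...?" targets the recipient, so in the reply the focus falls on "Beatrice".
So "only" ranges over recipients; the rest (same agent, thing, setting (Samir / the portrait / in the attic)) is presupposed.
No listed fact shares that background with another recipient. Nothing contradicts the reply.
(Fact (6) would refute a reading with focus on the setting — but that is not what the question asks.)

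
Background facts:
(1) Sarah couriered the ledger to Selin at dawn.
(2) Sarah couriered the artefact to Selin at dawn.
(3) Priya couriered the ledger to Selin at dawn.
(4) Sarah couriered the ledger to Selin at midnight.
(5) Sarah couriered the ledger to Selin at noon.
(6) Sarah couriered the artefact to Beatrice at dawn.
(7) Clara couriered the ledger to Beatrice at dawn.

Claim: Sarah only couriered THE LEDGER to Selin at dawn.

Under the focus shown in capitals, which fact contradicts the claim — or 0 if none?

The capitals mark "the ledger" as focus. So "only" rules out other things, with the rest (agent = Sarah, recipient = Selin, setting = at dawn) as background.
Fact (2) shares the background but differs in thing (the artefact) — a counterexample.

2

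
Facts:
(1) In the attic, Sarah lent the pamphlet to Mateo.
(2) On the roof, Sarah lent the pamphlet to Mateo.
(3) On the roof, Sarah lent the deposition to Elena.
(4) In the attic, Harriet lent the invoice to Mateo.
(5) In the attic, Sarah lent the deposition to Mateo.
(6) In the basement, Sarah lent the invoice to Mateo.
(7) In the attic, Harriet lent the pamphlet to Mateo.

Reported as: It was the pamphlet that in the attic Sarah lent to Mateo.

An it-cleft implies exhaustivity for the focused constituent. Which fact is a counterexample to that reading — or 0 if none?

The cleft puts "the pamphlet" in focus and presupposes the open proposition with Sarah as agent and Mateo as recipient and in the attic as setting.
Exhaustivity: the pamphlet is the only thing satisfying that background.
Fact (5) shares the background but with thing = the deposition; exhaustivity is violated.

5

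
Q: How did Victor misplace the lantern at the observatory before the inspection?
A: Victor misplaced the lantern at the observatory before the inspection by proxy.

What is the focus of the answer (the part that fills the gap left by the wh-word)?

by proxy

The wh-word "how" asks about the manner.
In the answer, "Victor", "the lantern", "at the observatory" and "before the inspection" are given — repeated from the question.
The constituent filling the manner gap is "by proxy"; that is the focus and would carry nuclear stress.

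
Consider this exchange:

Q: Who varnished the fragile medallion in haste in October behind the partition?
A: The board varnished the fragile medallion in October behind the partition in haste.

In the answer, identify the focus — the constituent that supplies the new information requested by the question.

the board

The wh-word "who" asks about the subject (agent).
In the answer, "the fragile medallion", "behind the partition", "in October" and "in haste" are given — repeated from the question.
The constituent filling the subject (agent) gap is "the board"; that is the focus and would carry nuclear stress.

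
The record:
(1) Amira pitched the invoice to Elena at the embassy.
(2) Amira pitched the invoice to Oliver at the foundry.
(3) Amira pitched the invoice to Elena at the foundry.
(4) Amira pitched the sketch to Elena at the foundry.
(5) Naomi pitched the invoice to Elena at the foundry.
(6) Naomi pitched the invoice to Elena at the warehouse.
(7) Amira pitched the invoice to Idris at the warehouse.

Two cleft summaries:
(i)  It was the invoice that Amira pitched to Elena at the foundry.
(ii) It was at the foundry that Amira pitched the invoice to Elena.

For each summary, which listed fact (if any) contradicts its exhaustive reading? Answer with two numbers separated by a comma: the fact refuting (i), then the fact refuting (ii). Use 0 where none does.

4, 1

(i): focus "the invoice". Looking for same agent, recipient, setting (Amira / Elena / at the foundry) with some other thing — fact (4) has the sketch there. Refuted.
(ii): focus "at the foundry". Looking for same agent, thing, recipient (Amira / the invoice / Elena) with some other setting — fact (1) has at the embassy there. Refuted.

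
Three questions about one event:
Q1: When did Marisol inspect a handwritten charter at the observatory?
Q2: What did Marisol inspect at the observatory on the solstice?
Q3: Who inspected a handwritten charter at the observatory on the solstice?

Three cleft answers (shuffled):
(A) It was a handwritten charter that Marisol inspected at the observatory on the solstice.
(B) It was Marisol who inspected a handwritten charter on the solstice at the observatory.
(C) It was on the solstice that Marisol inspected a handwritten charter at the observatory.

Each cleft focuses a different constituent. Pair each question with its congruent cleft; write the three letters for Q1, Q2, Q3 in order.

CAB

Q1 asks about the time; cleft (C) focuses "on the solstice", which is the time — so Q1 → C.
Q2 asks about the direct object; cleft (A) focuses "a handwritten charter", which is the direct object — so Q2 → A.
Q3 asks about the subject (agent); cleft (B) focuses "Marisol", which is the subject (agent) — so Q3 → B.
Mapping: Q1→C, Q2→A, Q3→B.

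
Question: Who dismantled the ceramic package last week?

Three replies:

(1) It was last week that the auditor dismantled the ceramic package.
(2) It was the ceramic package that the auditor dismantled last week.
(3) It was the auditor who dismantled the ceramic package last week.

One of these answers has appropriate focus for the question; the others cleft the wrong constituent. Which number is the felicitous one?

3

The question word "who" targets the subject (agent).
Option (1) clefts "last week" — the time, not what was asked.
Option (2) clefts "the ceramic package" — the direct object, not what was asked.
Option (3) clefts "the auditor" — that matches what the question asks about.
So the congruent reply is (3).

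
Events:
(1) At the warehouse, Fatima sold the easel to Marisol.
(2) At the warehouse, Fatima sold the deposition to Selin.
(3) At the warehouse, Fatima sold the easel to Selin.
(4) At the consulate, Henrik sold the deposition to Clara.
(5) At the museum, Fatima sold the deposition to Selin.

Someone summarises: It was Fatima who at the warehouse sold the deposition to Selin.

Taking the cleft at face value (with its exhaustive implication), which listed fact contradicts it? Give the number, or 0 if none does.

0

The cleft puts "Fatima" in focus and presupposes the open proposition with same thing, recipient, setting (the deposition / Selin / at the warehouse).
Exhaustivity: Fatima is the only agent satisfying that background.
No listed fact matches the background with a different agent. Exhaustivity holds.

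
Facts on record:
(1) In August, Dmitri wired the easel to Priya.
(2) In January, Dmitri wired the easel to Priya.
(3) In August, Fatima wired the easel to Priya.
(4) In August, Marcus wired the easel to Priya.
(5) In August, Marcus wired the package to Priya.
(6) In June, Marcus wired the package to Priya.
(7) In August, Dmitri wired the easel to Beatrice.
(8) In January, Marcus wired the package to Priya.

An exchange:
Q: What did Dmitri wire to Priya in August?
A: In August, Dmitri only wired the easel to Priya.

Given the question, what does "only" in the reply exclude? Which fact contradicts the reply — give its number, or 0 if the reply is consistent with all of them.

Answering "What did ...?" puts focus on the thing — here, "the easel".
So "only" ranges over things; the rest (same agent, recipient, setting (Dmitri / Priya / in August)) is presupposed.
No fact keeps same agent, recipient, setting (Dmitri / Priya / in August) while changing the thing; every other fact differs on something backgrounded. The reply stands.
(Fact (2) would refute a reading with focus on the setting — but that is not what the question asks.)

0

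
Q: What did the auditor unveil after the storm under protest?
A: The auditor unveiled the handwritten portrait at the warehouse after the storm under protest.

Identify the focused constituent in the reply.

The wh-word "what" asks about the direct object.
In the answer, "the auditor", "under protest" and "after the storm" are given — repeated from the question.
"at the warehouse" is also new, but it specifies the location, which is not what the question asks about — so it is not the focus.
The constituent filling the direct object gap is "the handwritten portrait"; that is the focus.

the handwritten portrait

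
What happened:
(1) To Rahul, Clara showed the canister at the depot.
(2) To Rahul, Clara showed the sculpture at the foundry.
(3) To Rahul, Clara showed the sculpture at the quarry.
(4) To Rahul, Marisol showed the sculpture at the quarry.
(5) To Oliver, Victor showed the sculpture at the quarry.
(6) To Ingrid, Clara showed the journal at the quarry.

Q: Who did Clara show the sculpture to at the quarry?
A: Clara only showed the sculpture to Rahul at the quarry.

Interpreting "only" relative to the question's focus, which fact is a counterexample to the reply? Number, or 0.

0

Answering "Who did ... to ...?" puts focus on the recipient — here, "Rahul".
"Only" then excludes alternative recipients while the background — same agent, thing, setting (Clara / the sculpture / at the quarry) — is held fixed.
No fact keeps same agent, thing, setting (Clara / the sculpture / at the quarry) while changing the recipient; every other fact differs on something backgrounded. The reply stands.
(Fact (2) would refute a reading with focus on the setting — but that is not what the question asks.)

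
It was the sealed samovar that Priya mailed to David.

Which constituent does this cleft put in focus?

the sealed samovar

In an it-cleft "It was X that/who ...", the clefted constituent X is the focus; the that/who-clause expresses the presupposed open proposition.
Here the focus is "the sealed samovar". The backgrounded (presupposed) material includes "Priya" and "to David".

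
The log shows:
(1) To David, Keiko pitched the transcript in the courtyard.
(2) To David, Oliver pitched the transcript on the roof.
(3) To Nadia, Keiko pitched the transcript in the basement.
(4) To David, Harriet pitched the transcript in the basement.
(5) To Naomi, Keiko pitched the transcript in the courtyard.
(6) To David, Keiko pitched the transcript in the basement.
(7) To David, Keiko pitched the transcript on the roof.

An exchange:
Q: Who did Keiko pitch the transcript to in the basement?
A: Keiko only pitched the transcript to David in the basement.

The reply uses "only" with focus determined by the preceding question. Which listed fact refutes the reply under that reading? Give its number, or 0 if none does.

3

Answering "Who did ... to ...?" puts focus on the recipient — here, "David".
"Only" then excludes alternative recipients while the background — Keiko as agent and the transcript as thing and in the basement as setting — is held fixed.
Fact (3) shares the background with a different recipient (Nadia) — counterexample.
(Fact (1) would refute a reading with focus on the setting — but that is not what the question asks.)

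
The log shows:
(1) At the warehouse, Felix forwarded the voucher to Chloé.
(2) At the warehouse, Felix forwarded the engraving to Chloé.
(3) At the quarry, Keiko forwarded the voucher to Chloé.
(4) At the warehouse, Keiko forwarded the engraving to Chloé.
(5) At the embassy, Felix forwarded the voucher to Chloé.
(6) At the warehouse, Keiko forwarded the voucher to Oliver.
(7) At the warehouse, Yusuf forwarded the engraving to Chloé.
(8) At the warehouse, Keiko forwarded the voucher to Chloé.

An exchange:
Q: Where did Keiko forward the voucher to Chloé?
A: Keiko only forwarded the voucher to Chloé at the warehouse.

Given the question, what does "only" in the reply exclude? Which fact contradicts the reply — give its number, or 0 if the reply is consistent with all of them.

3

Answering "Where did ...?" puts focus on the setting — here, "at the warehouse".
"Only" then excludes alternative settings while the background — agent = Keiko, thing = the voucher, recipient = Chloé — is held fixed.
Fact (3) keeps agent = Keiko, thing = the voucher, recipient = Chloé but has setting = at the quarry; that refutes the reply.
(Fact (4) would refute a reading with focus on the thing — but that is not what the question asks.)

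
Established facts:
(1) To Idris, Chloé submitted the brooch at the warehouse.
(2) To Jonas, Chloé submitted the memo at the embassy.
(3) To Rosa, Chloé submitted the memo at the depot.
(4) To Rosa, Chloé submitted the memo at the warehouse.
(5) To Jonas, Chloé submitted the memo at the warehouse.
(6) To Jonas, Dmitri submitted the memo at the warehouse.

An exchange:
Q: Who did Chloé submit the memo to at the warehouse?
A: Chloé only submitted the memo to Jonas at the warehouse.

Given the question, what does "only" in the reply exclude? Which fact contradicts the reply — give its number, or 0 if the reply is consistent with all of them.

Answering "Who did ... to ...?" puts focus on the recipient — here, "Jonas".
"Only" then excludes alternative recipients while the background — agent = Chloé, thing = the memo, setting = at the warehouse — is held fixed.
Fact (4) shares the background with a different recipient (Rosa) — counterexample.
(Fact (2) would refute a reading with focus on the setting — but that is not what the question asks.)

4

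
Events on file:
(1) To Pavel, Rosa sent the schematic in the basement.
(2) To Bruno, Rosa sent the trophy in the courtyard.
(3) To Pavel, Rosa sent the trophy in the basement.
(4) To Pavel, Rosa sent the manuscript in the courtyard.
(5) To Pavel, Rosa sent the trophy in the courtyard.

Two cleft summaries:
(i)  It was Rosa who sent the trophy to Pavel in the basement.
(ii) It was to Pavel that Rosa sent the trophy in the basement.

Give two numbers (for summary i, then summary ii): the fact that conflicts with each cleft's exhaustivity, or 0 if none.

0, 0

(i): focus "Rosa". No fact shares thing = the trophy, recipient = Pavel, setting = in the basement with a different agent. 0.
(ii): focus "Pavel". No fact shares agent = Rosa, thing = the trophy, setting = in the basement with a different recipient. 0.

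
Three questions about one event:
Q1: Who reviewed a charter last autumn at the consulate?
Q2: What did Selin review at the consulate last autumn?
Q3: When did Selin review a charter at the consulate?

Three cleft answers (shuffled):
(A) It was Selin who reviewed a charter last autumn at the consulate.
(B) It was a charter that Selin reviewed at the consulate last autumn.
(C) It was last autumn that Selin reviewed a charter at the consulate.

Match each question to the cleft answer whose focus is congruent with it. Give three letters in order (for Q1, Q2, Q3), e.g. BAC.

Q1 asks about the subject (agent); cleft (A) focuses "Selin", which is the subject (agent) — so Q1 → A.
Q2 asks about the direct object; cleft (B) focuses "a charter", which is the direct object — so Q2 → B.
Q3 asks about the time; cleft (C) focuses "last autumn", which is the time — so Q3 → C.
Mapping: Q1→A, Q2→B, Q3→C.

ABC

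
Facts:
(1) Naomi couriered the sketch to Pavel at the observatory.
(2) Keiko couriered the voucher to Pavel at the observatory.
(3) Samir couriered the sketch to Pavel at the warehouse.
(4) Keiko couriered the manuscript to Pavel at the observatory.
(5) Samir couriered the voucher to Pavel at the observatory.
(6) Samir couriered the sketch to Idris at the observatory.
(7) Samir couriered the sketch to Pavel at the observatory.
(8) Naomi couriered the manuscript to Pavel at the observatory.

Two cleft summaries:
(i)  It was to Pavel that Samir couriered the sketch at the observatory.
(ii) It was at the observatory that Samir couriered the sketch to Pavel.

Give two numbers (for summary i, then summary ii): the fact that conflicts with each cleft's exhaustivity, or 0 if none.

6, 3

(i): focus "Pavel". Looking for agent = Samir, thing = the sketch, setting = at the observatory with some other recipient — fact (6) has Idris there. Refuted.
(ii): focus "at the observatory". Looking for agent = Samir, thing = the sketch, recipient = Pavel with some other setting — fact (3) has at the warehouse there. Refuted.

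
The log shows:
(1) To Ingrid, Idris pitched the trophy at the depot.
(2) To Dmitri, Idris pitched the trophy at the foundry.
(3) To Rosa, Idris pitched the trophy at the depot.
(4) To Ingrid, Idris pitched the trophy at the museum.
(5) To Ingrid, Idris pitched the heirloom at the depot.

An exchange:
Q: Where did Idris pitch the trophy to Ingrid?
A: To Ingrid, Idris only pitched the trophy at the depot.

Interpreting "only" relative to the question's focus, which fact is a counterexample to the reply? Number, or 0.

4

Answering "Where did ...?" puts focus on the setting — here, "at the depot".
So "only" ranges over settings; the rest (Idris as agent and the trophy as thing and Ingrid as recipient) is presupposed.
Fact (4) keeps Idris as agent and the trophy as thing and Ingrid as recipient but has setting = at the museum; that refutes the reply.
(Fact (3) would refute a reading with focus on the recipient — but that is not what the question asks.)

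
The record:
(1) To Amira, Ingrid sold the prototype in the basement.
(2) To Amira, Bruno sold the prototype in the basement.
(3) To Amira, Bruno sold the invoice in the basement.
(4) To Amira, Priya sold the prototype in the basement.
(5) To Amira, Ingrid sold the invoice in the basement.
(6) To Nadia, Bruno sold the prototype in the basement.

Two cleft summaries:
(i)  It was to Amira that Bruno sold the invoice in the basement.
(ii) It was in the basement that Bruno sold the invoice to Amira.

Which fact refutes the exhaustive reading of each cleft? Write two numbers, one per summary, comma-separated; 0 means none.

Summary (i) focuses "Amira" (the recipient); background Bruno as agent and the invoice as thing and in the basement as setting. No fact matches that background with a different recipient, so 0.
Summary (ii) focuses "in the basement" (the setting); background Bruno as agent and the invoice as thing and Amira as recipient. No fact matches that background with a different setting, so 0.

0, 0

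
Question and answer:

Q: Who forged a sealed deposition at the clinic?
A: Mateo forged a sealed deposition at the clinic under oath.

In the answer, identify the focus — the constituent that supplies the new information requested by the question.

The wh-word "who" asks about the subject (agent).
In the answer, "a sealed deposition" and "at the clinic" are given — repeated from the question.
"under oath" is also new, but it specifies the manner, which is not what the question asks about — so it is not the focus.
The constituent filling the subject (agent) gap is "Mateo"; that is the focus.

Mateo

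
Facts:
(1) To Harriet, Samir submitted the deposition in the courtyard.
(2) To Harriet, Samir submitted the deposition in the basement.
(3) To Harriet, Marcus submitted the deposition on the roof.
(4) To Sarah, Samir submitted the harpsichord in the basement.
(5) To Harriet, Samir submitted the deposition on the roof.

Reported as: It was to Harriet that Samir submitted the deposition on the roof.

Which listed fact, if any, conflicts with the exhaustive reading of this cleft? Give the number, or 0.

The cleft puts "Harriet" in focus and presupposes the open proposition with same agent, thing, setting (Samir / the deposition / on the roof).
The exhaustive reading says no other recipient fits that background.
Every other fact differs from the presupposition on some backgrounded slot, so none challenges the exhaustivity.

0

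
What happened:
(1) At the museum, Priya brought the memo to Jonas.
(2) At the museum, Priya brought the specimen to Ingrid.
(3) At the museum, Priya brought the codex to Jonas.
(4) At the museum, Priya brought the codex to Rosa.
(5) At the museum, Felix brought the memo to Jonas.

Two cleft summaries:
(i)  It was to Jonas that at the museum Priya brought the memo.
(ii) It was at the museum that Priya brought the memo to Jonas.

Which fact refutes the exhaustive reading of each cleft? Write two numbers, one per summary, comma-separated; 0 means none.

0, 0

Summary (i) focuses "Jonas" (the recipient); background Priya as agent and the memo as thing and at the museum as setting. No fact matches that background with a different recipient, so 0.
Summary (ii) focuses "at the museum" (the setting); background Priya as agent and the memo as thing and Jonas as recipient. No fact matches that background with a different setting, so 0.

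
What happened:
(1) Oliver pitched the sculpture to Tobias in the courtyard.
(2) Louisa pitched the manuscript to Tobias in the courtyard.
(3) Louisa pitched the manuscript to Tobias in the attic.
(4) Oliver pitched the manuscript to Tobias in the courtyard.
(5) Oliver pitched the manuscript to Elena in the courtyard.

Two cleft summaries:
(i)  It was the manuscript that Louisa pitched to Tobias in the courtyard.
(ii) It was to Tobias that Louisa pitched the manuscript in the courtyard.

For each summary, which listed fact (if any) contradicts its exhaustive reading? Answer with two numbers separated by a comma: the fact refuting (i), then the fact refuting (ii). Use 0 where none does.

0, 0

(i): focus "the manuscript". No fact shares same agent, recipient, setting (Louisa / Tobias / in the courtyard) with a different thing. 0.
(ii): focus "Tobias". No fact shares same agent, thing, setting (Louisa / the manuscript / in the courtyard) with a different recipient. 0.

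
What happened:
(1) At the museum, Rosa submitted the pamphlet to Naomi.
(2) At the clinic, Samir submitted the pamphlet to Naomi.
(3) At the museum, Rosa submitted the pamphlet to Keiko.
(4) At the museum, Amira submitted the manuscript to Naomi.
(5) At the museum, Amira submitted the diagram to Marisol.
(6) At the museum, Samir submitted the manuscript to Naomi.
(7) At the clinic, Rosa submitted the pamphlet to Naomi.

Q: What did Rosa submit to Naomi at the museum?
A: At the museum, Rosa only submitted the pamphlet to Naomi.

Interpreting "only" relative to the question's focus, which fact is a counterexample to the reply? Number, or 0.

0

Answering "What did ...?" puts focus on the thing — here, "the pamphlet".
"Only" then excludes alternative things while the background — Rosa as agent and Naomi as recipient and at the museum as setting — is held fixed.
No fact keeps Rosa as agent and Naomi as recipient and at the museum as setting while changing the thing; every other fact differs on something backgrounded. The reply stands.
(Fact (7) would refute a reading with focus on the setting — but that is not what the question asks.)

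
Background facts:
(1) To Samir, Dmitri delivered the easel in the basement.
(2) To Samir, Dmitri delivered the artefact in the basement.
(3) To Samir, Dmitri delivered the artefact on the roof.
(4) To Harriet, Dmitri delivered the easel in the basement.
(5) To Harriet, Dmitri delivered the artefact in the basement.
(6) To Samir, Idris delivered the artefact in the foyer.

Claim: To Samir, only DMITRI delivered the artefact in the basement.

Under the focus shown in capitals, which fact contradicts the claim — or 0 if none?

0

Focus (in capitals) is "Dmitri" — the agent. "Only" excludes alternative agents while holding fixed thing = the artefact, recipient = Samir, setting = in the basement.
Every other fact changes something in the background, not just the agent. Nothing refutes the claim.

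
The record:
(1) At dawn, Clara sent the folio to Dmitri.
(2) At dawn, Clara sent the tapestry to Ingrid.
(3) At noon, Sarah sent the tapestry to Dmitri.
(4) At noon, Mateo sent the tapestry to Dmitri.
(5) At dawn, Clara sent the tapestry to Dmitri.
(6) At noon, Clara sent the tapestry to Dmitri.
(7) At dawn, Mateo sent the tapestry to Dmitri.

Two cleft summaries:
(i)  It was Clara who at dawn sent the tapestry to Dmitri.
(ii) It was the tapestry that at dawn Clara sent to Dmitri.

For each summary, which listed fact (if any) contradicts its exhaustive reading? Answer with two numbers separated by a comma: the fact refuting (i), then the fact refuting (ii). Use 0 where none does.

7, 1

Summary (i) focuses "Clara" (the agent); background same thing, recipient, setting (the tapestry / Dmitri / at dawn). Fact (7) matches that background with agent = Mateo — refutes (i).
Summary (ii) focuses "the tapestry" (the thing); background same agent, recipient, setting (Clara / Dmitri / at dawn). Fact (1) matches that background with thing = the folio — refutes (ii).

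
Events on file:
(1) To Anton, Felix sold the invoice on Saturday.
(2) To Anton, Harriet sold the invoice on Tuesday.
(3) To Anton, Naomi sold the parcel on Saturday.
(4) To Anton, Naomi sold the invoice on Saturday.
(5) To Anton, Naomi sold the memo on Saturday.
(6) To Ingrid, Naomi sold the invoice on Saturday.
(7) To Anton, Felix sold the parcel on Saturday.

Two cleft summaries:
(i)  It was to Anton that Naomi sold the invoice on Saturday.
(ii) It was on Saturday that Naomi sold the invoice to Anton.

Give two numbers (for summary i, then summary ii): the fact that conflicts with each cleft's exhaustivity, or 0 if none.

Summary (i) focuses "Anton" (the recipient); background same agent, thing, setting (Naomi / the invoice / on Saturday). Fact (6) matches that background with recipient = Ingrid — refutes (i).
Summary (ii) focuses "on Saturday" (the setting); background same agent, thing, recipient (Naomi / the invoice / Anton). No fact matches that background with a different setting, so 0.

6, 0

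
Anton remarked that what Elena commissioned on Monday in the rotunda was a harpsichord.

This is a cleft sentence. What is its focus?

a harpsichord

In a pseudo-cleft "What ... was X", the post-copular constituent X is the focus.
Here the focus is "a harpsichord". The backgrounded (presupposed) material includes "Elena", "in the rotunda" and "on Monday".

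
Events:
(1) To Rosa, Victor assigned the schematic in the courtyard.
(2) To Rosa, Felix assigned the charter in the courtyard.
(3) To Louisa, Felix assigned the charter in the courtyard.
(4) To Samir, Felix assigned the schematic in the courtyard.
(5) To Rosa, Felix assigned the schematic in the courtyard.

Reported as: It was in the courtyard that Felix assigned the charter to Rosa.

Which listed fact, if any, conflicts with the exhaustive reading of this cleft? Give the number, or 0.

0

The cleft puts "in the courtyard" in focus and presupposes the open proposition with same agent, thing, recipient (Felix / the charter / Rosa).
Exhaustivity: in the courtyard is the only setting satisfying that background.
Every other fact differs from the presupposition on some backgrounded slot, so none challenges the exhaustivity.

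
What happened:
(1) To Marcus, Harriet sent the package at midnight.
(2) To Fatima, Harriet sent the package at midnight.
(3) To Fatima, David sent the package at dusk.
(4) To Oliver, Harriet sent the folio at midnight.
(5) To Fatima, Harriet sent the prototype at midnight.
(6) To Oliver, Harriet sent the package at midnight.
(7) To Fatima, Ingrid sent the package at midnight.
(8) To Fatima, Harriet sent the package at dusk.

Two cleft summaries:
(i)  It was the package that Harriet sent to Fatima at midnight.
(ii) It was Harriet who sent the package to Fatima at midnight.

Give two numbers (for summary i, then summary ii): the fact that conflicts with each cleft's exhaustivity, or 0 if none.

5, 7

(i): focus "the package". Looking for same agent, recipient, setting (Harriet / Fatima / at midnight) with some other thing — fact (5) has the prototype there. Refuted.
(ii): focus "Harriet". Looking for same thing, recipient, setting (the package / Fatima / at midnight) with some other agent — fact (7) has Ingrid there. Refuted.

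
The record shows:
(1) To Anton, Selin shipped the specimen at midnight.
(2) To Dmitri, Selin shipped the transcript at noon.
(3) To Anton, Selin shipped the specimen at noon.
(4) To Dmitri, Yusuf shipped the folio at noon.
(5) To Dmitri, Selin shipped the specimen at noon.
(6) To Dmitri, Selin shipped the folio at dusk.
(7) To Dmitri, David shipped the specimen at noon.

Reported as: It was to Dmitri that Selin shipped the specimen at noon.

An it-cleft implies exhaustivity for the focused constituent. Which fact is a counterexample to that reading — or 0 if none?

Focus of the cleft: "Dmitri" (the recipient). Presupposed background: Selin as agent and the specimen as thing and at noon as setting.
The exhaustive reading says no other recipient fits that background.
Fact (3) shares the background but with recipient = Anton; exhaustivity is violated.

3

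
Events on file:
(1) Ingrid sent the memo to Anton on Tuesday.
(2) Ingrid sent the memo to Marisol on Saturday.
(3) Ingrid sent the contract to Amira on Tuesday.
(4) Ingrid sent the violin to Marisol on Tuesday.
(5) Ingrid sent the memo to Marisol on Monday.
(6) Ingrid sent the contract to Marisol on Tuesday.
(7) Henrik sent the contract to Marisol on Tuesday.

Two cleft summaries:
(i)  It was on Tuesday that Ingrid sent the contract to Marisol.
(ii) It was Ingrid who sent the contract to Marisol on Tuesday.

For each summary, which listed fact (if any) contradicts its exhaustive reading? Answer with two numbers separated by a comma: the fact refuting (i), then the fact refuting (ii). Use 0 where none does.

Summary (i) focuses "on Tuesday" (the setting); background same agent, thing, recipient (Ingrid / the contract / Marisol). No fact matches that background with a different setting, so 0.
Summary (ii) focuses "Ingrid" (the agent); background same thing, recipient, setting (the contract / Marisol / on Tuesday). Fact (7) matches that background with agent = Henrik — refutes (ii).

0, 7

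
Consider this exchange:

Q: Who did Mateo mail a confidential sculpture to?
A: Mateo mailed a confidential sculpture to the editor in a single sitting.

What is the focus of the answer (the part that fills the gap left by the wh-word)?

The wh-word "who" asks about the recipient.
In the answer, "Mateo" and "a confidential sculpture" are given — repeated from the question.
"in a single sitting" is also new, but it specifies the manner, which is not what the question asks about — so it is not the focus.
The constituent filling the recipient gap is "to the editor"; that is the focus.

to the editor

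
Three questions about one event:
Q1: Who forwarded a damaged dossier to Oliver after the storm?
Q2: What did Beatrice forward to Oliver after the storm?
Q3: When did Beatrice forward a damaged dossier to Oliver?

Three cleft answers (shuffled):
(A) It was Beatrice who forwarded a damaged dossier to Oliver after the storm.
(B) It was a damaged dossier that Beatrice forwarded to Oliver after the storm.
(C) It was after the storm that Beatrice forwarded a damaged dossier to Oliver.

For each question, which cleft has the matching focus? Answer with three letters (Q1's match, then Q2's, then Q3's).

Q1 asks about the subject (agent); cleft (A) focuses "Beatrice", which is the subject (agent) — so Q1 → A.
Q2 asks about the direct object; cleft (B) focuses "a damaged dossier", which is the direct object — so Q2 → B.
Q3 asks about the time; cleft (C) focuses "after the storm", which is the time — so Q3 → C.
Mapping: Q1→A, Q2→B, Q3→C.

ABC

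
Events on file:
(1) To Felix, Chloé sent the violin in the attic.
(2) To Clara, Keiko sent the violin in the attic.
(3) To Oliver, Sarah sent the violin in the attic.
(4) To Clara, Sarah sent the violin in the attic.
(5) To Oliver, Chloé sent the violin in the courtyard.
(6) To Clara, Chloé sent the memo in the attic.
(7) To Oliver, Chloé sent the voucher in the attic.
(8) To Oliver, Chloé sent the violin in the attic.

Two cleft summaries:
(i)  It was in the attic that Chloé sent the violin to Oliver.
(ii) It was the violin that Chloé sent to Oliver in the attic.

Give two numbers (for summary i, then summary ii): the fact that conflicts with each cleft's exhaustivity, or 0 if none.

Summary (i) focuses "in the attic" (the setting); background agent = Chloé, thing = the violin, recipient = Oliver. Fact (5) matches that background with setting = in the courtyard — refutes (i).
Summary (ii) focuses "the violin" (the thing); background agent = Chloé, recipient = Oliver, setting = in the attic. Fact (7) matches that background with thing = the voucher — refutes (ii).

5, 7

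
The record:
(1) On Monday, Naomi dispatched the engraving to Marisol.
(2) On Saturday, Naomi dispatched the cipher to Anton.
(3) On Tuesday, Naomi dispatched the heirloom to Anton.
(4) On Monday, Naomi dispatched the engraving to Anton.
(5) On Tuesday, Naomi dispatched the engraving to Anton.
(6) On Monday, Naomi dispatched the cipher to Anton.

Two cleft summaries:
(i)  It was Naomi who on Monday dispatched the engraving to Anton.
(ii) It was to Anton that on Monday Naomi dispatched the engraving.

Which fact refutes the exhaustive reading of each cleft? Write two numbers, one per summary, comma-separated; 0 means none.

(i): focus "Naomi". No fact shares the engraving as thing and Anton as recipient and on Monday as setting with a different agent. 0.
(ii): focus "Anton". Looking for Naomi as agent and the engraving as thing and on Monday as setting with some other recipient — fact (1) has Marisol there. Refuted.

0, 1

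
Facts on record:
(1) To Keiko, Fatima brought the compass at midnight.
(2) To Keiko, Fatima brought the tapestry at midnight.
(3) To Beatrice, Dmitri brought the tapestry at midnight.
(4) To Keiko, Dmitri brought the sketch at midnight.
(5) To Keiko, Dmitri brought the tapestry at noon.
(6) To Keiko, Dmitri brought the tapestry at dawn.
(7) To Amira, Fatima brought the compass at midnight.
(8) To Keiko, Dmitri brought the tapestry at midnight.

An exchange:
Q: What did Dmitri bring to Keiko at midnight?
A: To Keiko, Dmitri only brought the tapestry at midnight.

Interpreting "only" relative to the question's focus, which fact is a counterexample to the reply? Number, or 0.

4

Answering "What did ...?" puts focus on the thing — here, "the tapestry".
So "only" ranges over things; the rest (same agent, recipient, setting (Dmitri / Keiko / at midnight)) is presupposed.
Fact (4) keeps same agent, recipient, setting (Dmitri / Keiko / at midnight) but has thing = the sketch; that refutes the reply.
(Fact (3) would refute a reading with focus on the recipient — but that is not what the question asks.)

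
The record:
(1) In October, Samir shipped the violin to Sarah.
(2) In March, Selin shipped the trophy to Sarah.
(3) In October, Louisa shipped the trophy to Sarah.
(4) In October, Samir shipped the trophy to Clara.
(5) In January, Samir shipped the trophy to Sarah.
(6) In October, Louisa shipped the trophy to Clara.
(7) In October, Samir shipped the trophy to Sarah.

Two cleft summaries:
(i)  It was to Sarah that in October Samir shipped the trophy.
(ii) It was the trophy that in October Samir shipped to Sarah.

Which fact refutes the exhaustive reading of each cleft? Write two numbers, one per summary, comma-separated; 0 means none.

Summary (i) focuses "Sarah" (the recipient); background same agent, thing, setting (Samir / the trophy / in October). Fact (4) matches that background with recipient = Clara — refutes (i).
Summary (ii) focuses "the trophy" (the thing); background same agent, recipient, setting (Samir / Sarah / in October). Fact (1) matches that background with thing = the violin — refutes (ii).

4, 1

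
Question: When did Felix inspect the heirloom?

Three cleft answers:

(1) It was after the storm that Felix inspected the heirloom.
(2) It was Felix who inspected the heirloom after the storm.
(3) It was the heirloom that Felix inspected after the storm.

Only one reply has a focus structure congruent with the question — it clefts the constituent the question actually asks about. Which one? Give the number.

1

The question word "when" targets the time.
Option (1) clefts "after the storm" — that matches what the question asks about.
Option (2) clefts "Felix" — the subject (agent), not what was asked.
Option (3) clefts "the heirloom" — the direct object, not what was asked.
So the congruent reply is (1).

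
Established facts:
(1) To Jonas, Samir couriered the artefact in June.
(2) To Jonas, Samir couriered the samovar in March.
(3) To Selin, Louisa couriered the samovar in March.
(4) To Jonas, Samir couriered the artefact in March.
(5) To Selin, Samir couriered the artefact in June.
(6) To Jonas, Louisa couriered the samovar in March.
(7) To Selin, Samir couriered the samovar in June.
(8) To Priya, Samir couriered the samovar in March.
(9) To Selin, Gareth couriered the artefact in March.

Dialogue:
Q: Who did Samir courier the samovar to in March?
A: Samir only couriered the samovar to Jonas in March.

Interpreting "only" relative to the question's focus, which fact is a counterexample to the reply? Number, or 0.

8

Answering "Who did ... to ...?" puts focus on the recipient — here, "Jonas".
So "only" ranges over recipients; the rest (Samir as agent and the samovar as thing and in March as setting) is presupposed.
Fact (8) shares the background with a different recipient (Priya) — counterexample.
(Fact (4) would refute a reading with focus on the thing — but that is not what the question asks.)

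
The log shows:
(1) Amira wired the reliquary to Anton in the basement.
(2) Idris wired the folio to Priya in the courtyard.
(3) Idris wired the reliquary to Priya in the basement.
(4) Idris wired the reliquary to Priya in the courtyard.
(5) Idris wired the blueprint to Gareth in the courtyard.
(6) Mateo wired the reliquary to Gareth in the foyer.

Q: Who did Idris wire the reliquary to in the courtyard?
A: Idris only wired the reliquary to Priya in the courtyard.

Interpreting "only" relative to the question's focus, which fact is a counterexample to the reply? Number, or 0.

Answering "Who did ... to ...?" puts focus on the recipient — here, "Priya".
"Only" then excludes alternative recipients while the background — Idris as agent and the reliquary as thing and in the courtyard as setting — is held fixed.
No listed fact shares that background with another recipient. Nothing contradicts the reply.
(Fact (2) would refute a reading with focus on the thing — but that is not what the question asks.)

0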